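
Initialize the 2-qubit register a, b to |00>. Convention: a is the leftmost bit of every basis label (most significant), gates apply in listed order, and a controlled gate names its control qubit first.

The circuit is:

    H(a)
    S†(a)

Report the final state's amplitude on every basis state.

The resulting statevector has amplitude sqrt(2)/2 on |00>, 0 on |01>, -sqrt(2)*I/2 on |10>, 0 on |11>.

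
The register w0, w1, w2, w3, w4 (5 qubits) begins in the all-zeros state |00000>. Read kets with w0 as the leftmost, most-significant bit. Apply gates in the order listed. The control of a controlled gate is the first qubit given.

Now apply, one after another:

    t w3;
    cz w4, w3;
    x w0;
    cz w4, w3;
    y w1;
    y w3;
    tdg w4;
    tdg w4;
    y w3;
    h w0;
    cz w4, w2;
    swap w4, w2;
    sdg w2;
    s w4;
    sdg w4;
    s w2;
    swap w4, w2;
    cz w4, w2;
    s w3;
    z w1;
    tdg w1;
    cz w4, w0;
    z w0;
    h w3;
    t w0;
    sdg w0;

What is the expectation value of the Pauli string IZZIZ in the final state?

The observable IZZIZ averages to -1. Key observation: the block from step 11 through step 18 cancels to the identity and can be dropped.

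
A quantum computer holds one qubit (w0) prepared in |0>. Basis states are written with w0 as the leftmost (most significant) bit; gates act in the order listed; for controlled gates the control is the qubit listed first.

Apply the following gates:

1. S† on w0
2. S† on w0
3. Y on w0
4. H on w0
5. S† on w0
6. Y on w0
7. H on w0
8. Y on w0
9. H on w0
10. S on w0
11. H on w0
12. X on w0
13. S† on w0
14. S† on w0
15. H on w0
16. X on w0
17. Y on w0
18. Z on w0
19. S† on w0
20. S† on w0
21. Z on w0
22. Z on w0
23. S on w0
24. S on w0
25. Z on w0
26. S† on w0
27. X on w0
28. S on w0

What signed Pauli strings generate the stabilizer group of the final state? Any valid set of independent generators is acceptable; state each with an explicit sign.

The stabilizer group can be generated by +X, among other valid generating sets. Key observation: steps 18-25 multiply out to the identity, so the circuit reduces to the remaining gates.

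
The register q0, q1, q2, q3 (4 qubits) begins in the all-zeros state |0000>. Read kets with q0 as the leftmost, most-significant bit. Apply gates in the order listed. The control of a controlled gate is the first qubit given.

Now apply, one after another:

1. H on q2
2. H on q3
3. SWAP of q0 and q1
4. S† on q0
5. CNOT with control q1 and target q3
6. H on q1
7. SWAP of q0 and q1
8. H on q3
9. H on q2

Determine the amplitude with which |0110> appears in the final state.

|0110> carries amplitude 0 in the final state.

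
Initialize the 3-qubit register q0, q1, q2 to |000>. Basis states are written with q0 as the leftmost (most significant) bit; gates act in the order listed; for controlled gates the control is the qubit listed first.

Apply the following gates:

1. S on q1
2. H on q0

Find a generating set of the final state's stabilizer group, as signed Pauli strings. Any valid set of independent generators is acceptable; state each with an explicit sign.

One valid set of independent stabilizer generators is +XII, +IZI, +IIZ (any independent generating set of the same group is equally correct).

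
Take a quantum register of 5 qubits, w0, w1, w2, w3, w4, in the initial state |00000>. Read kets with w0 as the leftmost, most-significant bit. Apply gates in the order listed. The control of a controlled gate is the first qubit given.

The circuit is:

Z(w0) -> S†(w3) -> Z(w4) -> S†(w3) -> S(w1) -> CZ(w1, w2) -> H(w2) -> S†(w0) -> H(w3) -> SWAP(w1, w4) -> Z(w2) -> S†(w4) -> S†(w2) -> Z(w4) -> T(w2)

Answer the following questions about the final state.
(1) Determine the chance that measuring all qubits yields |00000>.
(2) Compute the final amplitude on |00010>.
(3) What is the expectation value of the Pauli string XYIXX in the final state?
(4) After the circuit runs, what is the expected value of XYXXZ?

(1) Outcome |00000> occurs with probability 1/4.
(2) The amplitude on |00010> is 1/2.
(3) The expectation value of XYIXX is 0.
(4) In the final state, XYXXZ has expectation 0.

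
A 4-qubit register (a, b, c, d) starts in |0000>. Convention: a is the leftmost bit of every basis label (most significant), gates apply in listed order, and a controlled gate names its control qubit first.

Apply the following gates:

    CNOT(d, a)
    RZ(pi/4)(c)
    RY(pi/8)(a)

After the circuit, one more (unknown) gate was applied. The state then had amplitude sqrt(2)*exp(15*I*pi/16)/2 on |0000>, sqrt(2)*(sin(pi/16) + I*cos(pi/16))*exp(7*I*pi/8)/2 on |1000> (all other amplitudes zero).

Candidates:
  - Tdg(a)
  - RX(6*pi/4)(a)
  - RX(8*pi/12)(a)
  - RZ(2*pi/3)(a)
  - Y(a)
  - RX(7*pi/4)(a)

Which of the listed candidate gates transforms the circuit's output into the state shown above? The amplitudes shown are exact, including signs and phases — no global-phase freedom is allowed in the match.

The unique candidate consistent with the amplitudes is RX(6*pi/4)(a).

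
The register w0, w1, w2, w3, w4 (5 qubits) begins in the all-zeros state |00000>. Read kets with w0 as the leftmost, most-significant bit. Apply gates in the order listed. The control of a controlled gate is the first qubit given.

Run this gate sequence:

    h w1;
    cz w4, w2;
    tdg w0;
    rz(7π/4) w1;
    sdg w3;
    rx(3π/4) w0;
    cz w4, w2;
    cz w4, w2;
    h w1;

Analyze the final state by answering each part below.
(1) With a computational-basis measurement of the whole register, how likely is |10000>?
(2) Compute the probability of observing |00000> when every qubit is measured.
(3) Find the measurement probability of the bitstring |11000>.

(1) The probability of measuring |10000> is sqrt(2)/4 + 3/8.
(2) A full measurement returns |00000> with probability 1/8.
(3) Outcome |11000> occurs with probability 1/8.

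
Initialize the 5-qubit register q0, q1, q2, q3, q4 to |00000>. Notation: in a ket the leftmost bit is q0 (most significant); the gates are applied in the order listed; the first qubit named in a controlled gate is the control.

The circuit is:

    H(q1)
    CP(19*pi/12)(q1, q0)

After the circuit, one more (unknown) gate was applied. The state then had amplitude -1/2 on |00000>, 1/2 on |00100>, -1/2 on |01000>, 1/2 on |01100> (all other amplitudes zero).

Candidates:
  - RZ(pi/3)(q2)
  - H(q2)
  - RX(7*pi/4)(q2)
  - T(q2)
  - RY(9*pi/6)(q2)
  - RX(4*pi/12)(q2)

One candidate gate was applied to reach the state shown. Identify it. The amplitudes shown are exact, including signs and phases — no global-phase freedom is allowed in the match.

The unique candidate consistent with the amplitudes is RY(9*pi/6)(q2).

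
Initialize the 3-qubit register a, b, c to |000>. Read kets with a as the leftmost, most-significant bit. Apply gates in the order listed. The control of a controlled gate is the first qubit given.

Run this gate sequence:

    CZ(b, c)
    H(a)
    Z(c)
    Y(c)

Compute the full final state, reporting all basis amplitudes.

The final amplitudes are sqrt(2)*I/2 on |001>, sqrt(2)*I/2 on |101>, and 0 on every other basis state.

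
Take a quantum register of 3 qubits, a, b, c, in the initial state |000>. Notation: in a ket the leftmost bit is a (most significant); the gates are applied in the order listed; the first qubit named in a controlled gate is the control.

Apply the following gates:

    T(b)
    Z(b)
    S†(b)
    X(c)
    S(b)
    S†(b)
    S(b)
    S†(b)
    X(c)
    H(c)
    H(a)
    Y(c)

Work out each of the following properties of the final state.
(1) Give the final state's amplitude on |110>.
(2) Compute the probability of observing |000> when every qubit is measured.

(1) |110> carries amplitude 0 in the final state. Key observation: gates 4-9 undo each other exactly, leaving only the rest of the circuit to track.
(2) The probability of measuring |000> is 1/4.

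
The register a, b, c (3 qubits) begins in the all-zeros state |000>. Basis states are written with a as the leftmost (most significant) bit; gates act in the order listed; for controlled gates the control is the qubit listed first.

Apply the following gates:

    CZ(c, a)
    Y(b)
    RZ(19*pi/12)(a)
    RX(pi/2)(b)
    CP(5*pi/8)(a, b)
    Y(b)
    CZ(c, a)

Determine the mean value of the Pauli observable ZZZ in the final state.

In the final state, ZZZ has expectation 0.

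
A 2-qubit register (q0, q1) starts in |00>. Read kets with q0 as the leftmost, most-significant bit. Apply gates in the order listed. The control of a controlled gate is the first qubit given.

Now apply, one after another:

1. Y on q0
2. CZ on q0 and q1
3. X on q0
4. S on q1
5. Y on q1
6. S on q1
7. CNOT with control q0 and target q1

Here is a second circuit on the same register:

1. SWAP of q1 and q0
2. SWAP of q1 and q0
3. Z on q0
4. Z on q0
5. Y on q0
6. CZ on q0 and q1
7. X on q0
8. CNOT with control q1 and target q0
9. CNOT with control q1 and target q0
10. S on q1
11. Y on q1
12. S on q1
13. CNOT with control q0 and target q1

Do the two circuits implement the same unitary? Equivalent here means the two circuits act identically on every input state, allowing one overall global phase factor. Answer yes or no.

Yes, they are equivalent — the unitaries differ by at most a global phase.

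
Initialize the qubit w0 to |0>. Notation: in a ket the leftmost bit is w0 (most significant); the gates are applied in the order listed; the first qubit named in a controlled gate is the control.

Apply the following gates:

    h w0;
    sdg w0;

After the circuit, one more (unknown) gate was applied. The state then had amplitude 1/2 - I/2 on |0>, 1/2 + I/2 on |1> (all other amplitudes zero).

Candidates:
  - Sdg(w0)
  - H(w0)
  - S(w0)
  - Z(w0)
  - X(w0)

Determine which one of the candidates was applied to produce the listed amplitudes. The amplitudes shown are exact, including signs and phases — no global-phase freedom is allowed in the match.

The unique candidate consistent with the amplitudes is H(w0).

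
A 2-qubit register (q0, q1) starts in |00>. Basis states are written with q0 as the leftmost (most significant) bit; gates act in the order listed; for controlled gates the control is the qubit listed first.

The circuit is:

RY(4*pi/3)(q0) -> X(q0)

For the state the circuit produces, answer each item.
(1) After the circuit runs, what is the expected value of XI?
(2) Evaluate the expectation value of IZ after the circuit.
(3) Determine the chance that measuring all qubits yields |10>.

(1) In the final state, XI has expectation -sqrt(3)/2.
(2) The expectation value of IZ is 1.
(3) A full measurement returns |10> with probability 1/4.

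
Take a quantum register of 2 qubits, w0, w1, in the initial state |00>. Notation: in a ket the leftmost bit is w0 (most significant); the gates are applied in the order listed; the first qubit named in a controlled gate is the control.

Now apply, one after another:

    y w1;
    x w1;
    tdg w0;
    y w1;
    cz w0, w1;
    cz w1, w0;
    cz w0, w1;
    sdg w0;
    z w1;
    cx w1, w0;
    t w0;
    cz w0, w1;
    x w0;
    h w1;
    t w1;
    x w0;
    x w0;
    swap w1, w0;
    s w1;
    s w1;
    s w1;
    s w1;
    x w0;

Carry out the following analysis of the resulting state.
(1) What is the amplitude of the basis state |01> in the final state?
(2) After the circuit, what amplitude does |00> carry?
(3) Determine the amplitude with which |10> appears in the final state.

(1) The final state's coefficient on |01> equals 0. Key observation: gates 19-22 undo each other exactly, leaving only the rest of the circuit to track.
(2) |00> carries amplitude sqrt(2)*I/2 in the final state.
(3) |10> carries amplitude -sqrt(2)*exp(I*pi/4)/2 in the final state.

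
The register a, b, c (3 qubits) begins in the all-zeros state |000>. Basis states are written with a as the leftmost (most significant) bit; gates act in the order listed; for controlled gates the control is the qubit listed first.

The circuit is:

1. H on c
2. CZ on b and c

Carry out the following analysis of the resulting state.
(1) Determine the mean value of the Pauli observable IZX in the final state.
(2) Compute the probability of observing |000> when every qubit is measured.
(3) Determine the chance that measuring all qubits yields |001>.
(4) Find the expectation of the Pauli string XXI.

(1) The expectation value of IZX is 1.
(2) Outcome |000> occurs with probability 1/2.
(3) Outcome |001> occurs with probability 1/2.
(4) The expectation value of XXI is 0.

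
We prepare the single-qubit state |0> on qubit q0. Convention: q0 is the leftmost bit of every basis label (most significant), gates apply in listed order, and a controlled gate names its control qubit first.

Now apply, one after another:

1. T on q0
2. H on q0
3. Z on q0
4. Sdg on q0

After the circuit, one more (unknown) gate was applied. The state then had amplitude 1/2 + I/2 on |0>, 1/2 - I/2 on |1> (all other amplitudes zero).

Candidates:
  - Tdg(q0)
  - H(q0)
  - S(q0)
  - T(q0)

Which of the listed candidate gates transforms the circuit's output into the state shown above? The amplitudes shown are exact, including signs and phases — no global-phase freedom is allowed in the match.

The unique candidate consistent with the amplitudes is H(q0).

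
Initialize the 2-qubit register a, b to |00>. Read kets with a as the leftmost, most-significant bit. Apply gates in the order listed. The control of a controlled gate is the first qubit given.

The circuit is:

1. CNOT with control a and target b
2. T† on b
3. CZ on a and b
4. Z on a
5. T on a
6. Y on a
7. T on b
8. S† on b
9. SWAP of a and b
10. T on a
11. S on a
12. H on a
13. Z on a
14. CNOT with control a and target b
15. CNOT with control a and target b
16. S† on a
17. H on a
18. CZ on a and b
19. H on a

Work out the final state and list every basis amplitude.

After the circuit, the state carries amplitude 0 on |00>, -sqrt(2)/2 on |01>, 0 on |10>, sqrt(2)*I/2 on |11>.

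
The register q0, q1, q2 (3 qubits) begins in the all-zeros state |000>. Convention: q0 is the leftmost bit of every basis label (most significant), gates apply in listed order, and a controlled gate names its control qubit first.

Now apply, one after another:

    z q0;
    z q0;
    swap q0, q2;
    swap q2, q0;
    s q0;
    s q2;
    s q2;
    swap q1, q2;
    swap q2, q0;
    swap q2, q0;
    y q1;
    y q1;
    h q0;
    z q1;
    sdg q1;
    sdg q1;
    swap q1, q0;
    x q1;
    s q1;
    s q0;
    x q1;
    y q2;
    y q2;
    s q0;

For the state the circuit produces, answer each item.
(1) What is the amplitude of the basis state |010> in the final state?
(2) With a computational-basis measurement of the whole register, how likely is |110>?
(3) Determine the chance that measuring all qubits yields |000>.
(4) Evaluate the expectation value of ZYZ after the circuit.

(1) |010> carries amplitude sqrt(2)/2 in the final state.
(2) A full measurement returns |110> with probability 0.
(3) A full measurement returns |000> with probability 1/2.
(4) The observable ZYZ averages to -1.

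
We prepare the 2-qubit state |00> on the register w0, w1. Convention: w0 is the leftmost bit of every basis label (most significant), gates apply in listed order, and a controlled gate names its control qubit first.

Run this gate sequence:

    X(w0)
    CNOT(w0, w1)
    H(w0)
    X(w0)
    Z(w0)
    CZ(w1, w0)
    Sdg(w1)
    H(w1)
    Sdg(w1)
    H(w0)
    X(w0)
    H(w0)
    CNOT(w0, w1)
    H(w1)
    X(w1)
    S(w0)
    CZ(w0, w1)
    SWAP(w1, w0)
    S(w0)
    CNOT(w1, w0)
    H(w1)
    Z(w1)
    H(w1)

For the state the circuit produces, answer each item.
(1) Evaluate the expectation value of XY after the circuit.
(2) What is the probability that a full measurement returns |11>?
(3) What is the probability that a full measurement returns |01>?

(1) The observable XY averages to 1.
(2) A full measurement returns |11> with probability 1/4.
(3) The probability of measuring |01> is 1/4.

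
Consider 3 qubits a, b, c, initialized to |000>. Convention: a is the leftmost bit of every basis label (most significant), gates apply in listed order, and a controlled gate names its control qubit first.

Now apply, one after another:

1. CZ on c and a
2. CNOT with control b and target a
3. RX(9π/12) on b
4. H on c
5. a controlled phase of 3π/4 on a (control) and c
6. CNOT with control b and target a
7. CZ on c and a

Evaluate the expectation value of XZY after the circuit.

The observable XZY averages to 0.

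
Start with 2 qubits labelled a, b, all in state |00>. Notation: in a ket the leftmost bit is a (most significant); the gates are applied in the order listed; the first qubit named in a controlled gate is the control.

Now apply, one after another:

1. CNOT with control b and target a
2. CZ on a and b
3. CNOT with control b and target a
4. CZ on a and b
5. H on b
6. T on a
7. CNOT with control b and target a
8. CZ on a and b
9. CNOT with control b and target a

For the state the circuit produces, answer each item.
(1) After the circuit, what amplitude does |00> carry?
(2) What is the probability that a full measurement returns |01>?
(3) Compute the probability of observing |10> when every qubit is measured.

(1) |00> carries amplitude sqrt(2)/2 in the final state.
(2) Outcome |01> occurs with probability 1/2.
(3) A full measurement returns |10> with probability 0.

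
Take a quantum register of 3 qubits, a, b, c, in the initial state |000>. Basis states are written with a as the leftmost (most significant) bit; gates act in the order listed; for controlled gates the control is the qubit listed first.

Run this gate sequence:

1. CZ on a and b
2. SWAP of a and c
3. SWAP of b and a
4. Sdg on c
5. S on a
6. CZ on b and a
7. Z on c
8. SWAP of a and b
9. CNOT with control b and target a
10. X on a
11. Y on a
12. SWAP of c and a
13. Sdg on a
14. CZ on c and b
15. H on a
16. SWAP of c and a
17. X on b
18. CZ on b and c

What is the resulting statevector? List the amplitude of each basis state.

After the circuit, the state carries amplitude -sqrt(2)*I/2 on |010>, sqrt(2)*I/2 on |011>, and 0 on every other basis state.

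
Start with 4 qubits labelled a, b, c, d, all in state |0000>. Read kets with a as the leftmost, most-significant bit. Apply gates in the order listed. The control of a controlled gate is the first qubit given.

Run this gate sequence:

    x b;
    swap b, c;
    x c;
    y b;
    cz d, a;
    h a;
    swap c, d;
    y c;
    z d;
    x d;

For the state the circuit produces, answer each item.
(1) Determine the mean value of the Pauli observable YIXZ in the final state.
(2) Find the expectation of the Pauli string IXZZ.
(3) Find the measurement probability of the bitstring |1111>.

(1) In the final state, YIXZ has expectation 0.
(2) The expectation value of IXZZ is 0.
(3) The probability of measuring |1111> is 1/2.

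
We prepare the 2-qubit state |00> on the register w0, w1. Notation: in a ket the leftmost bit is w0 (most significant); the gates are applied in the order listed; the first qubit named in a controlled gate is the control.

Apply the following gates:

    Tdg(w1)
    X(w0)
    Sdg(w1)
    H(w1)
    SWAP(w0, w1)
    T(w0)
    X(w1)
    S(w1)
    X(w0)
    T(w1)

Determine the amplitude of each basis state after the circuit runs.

The resulting statevector has amplitude sqrt(2)*exp(I*pi/4)/2 on |00>, 0 on |01>, sqrt(2)/2 on |10>, 0 on |11>.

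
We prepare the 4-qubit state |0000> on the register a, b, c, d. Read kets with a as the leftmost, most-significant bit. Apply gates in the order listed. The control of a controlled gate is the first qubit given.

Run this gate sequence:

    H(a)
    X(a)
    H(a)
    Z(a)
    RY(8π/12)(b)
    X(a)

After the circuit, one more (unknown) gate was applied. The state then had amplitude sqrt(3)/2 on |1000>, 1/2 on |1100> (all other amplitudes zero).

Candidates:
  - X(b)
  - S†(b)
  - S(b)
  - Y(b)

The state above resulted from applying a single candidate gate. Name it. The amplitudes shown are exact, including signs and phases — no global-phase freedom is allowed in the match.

The applied gate was X(b). Key observation: gates 1-4 undo each other exactly, leaving only the rest of the circuit to track.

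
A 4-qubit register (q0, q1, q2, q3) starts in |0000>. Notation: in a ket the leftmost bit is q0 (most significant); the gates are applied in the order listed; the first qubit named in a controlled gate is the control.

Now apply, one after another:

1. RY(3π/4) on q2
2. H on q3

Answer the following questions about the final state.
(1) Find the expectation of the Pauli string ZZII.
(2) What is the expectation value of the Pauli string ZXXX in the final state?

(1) The expectation value of ZZII is 1.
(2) The observable ZXXX averages to 0.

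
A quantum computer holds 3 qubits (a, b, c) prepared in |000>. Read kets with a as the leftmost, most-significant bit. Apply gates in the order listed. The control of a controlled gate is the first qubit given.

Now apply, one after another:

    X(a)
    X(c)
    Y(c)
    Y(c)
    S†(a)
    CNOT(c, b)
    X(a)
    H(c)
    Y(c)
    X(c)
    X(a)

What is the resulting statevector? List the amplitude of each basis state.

The final amplitudes are sqrt(2)/2 on |110>, sqrt(2)/2 on |111>, and 0 on every other basis state.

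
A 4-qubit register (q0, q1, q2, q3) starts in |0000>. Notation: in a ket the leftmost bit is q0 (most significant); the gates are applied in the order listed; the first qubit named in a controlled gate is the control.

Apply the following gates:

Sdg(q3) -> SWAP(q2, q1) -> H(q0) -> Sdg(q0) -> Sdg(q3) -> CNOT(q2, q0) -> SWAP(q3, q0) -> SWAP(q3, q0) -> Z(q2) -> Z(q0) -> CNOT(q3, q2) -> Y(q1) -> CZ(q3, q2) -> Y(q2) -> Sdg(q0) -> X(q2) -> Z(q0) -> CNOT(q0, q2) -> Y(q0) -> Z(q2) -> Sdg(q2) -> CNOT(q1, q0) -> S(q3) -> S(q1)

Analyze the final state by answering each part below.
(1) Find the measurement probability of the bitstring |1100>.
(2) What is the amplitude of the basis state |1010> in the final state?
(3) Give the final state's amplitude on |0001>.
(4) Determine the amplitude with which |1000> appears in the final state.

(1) Outcome |1100> occurs with probability 0.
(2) The amplitude on |1010> is 0.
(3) The final state's coefficient on |0001> equals 0.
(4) |1000> carries amplitude 0 in the final state.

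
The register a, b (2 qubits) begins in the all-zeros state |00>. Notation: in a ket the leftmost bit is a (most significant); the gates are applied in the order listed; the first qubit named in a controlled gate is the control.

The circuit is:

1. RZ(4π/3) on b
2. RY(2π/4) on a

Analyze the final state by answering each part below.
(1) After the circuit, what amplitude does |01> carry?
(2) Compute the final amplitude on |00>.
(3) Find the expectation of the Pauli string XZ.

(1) The amplitude on |01> is 0.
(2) |00> carries amplitude -sqrt(2)*exp(I*pi/3)/2 in the final state.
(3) The observable XZ averages to 1.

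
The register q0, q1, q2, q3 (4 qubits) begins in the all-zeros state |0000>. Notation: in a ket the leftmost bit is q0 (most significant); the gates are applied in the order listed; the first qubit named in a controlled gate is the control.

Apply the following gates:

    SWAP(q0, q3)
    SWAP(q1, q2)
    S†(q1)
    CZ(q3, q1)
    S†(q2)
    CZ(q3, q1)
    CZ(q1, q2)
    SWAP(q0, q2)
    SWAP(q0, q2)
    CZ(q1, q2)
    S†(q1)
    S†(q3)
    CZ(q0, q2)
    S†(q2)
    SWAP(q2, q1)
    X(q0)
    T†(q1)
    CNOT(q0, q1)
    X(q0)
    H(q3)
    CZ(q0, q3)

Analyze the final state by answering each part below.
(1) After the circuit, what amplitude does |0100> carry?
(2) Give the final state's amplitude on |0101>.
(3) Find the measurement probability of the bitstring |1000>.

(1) |0100> carries amplitude sqrt(2)/2 in the final state.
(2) The final state's coefficient on |0101> equals sqrt(2)/2.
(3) Outcome |1000> occurs with probability 0.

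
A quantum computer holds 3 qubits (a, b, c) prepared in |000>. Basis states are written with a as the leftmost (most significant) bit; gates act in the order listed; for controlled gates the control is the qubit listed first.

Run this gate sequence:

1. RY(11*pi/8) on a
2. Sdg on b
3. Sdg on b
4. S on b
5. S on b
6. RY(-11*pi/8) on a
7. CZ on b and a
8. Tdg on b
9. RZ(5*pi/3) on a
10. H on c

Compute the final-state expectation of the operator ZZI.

The expectation value of ZZI is 1. Key observation: the block from step 1 through step 6 cancels to the identity and can be dropped.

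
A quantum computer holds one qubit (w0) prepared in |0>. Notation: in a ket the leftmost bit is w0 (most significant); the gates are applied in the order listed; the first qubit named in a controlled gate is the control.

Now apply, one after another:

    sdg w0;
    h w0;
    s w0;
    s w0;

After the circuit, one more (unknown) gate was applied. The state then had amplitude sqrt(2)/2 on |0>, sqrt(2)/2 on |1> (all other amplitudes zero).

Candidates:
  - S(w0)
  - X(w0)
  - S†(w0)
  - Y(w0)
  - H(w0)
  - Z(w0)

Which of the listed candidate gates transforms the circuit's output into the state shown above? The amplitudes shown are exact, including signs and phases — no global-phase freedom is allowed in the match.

The unique candidate consistent with the amplitudes is Z(w0).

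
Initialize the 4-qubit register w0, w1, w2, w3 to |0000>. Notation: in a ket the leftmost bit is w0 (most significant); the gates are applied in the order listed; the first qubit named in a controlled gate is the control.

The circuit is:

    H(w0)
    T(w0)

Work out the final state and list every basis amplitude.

The final amplitudes are sqrt(2)/2 on |0000>, sqrt(2)*exp(I*pi/4)/2 on |1000>, and 0 on every other basis state.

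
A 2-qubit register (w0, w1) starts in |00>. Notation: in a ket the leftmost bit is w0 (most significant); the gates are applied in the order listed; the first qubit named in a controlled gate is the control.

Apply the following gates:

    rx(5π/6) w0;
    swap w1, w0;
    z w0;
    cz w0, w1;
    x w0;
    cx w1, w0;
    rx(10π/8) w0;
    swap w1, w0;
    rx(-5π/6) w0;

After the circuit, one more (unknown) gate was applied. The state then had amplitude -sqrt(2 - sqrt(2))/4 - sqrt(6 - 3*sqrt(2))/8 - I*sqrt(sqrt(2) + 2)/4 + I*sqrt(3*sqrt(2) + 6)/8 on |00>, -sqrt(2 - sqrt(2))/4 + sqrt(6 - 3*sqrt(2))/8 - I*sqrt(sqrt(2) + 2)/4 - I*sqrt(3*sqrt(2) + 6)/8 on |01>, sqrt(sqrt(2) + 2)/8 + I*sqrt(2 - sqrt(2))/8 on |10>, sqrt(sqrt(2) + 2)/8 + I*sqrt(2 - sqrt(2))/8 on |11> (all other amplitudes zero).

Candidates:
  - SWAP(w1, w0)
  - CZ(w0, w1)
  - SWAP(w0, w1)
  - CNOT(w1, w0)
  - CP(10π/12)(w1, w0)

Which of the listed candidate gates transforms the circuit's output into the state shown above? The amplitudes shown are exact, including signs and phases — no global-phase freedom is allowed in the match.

The applied gate was CZ(w0, w1).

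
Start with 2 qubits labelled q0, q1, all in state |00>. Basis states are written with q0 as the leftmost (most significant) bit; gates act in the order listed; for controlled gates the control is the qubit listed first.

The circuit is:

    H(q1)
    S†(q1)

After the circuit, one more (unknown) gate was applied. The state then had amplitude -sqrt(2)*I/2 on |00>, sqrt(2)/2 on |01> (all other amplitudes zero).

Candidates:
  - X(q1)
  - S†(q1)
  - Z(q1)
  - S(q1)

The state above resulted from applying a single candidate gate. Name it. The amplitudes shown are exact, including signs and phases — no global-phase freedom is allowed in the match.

It was X(q1) that produced the state shown.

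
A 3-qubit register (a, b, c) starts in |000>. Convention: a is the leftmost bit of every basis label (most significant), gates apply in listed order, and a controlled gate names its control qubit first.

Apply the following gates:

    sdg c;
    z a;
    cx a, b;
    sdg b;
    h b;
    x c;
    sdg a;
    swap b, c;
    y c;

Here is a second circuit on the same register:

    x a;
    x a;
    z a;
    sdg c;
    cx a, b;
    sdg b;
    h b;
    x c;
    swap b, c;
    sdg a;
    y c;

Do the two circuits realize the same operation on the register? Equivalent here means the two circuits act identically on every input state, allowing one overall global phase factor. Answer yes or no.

Yes — the two circuits implement the same unitary up to a global phase.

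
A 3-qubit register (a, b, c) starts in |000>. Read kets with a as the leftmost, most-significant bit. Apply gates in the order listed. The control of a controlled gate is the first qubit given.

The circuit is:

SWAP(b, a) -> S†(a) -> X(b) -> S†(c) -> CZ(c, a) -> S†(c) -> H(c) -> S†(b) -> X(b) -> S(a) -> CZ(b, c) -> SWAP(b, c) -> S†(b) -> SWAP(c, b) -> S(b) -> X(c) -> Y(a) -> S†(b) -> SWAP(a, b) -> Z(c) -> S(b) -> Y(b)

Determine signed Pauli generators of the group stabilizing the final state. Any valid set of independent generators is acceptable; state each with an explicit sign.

One valid set of independent stabilizer generators is -IIY, +ZII, +IZI (any independent generating set of the same group is equally correct).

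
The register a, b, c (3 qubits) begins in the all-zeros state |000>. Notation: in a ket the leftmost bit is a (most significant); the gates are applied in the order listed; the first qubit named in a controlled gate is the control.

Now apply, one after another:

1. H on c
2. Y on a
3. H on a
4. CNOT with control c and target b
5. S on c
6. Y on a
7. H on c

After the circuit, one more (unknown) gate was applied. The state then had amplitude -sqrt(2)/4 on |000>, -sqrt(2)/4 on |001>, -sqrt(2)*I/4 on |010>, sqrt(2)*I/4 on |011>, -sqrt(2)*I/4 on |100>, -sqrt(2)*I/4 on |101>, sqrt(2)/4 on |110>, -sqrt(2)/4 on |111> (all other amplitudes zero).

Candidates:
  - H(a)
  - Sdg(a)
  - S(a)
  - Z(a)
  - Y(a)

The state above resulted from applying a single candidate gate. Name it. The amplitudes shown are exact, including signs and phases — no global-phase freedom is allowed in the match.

The unique candidate consistent with the amplitudes is S(a).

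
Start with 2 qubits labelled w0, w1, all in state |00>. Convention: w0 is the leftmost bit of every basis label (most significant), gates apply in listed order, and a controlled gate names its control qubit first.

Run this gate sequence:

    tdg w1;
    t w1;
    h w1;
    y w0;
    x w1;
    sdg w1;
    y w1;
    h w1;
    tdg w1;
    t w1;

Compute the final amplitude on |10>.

The final state's coefficient on |10> equals -1/2 - I/2.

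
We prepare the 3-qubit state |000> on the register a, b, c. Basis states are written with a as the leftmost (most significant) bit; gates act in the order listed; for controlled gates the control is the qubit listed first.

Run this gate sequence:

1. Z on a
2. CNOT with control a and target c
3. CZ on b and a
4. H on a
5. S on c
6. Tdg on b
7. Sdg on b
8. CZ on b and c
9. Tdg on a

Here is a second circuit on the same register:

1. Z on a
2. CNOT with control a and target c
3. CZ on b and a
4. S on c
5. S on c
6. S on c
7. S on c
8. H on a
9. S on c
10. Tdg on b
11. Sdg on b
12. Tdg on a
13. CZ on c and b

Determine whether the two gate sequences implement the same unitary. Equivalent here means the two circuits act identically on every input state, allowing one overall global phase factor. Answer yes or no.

Yes: on every input state the two circuits agree up to one overall phase factor.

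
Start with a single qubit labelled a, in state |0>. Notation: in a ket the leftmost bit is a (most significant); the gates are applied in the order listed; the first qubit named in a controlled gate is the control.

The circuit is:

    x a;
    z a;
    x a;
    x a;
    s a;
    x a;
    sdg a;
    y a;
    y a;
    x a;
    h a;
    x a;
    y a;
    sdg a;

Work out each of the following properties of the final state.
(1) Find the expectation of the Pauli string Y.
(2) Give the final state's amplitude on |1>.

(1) The expectation value of Y is -1.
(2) |1> carries amplitude sqrt(2)*I/2 in the final state.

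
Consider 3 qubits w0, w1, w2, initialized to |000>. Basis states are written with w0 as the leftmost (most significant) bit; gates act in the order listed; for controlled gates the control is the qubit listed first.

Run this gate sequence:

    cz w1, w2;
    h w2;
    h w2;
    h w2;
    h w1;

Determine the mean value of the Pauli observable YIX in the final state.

The observable YIX averages to 0.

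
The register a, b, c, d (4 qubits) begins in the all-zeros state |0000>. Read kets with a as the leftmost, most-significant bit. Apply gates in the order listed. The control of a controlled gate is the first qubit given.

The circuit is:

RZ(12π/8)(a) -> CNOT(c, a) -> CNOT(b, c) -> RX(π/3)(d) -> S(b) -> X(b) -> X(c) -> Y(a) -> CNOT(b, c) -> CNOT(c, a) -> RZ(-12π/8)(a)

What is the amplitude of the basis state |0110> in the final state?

|0110> carries amplitude 0 in the final state.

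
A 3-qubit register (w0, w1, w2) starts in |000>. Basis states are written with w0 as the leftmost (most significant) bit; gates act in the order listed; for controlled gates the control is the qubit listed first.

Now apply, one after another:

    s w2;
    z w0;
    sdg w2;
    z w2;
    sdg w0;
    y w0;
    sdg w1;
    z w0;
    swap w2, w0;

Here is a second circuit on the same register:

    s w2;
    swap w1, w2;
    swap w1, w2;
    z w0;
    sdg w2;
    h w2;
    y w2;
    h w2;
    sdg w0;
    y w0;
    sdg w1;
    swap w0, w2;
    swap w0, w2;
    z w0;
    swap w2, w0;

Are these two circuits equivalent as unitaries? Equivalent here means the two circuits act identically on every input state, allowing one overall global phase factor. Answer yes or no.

No: there is an input state on which the two circuits produce genuinely different outputs (not merely differing by a phase).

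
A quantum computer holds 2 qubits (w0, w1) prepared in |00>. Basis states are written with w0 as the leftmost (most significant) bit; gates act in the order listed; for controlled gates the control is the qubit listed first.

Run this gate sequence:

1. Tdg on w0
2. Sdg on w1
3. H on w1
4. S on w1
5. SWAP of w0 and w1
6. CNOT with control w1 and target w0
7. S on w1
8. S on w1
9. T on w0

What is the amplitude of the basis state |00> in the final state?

|00> carries amplitude sqrt(2)/2 in the final state.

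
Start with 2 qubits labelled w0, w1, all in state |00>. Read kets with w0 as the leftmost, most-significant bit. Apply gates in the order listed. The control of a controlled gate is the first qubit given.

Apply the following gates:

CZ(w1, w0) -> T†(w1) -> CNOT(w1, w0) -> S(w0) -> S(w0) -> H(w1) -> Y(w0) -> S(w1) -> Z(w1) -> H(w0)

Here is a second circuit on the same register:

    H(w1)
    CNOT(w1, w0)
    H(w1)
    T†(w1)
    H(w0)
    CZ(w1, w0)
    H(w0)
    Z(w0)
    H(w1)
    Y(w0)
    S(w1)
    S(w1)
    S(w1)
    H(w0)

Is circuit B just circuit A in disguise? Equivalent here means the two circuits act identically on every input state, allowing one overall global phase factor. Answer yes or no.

No, they are not equivalent — no single phase factor reconciles the two unitaries.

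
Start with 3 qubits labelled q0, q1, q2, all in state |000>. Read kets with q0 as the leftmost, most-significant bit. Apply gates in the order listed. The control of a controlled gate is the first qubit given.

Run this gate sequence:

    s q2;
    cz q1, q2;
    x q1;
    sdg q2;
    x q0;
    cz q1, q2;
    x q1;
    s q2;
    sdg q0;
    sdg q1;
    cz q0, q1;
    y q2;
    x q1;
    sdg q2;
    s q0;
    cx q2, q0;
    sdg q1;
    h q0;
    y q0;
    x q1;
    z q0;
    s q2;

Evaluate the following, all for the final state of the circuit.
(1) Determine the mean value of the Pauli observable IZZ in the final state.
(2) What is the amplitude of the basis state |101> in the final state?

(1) The observable IZZ averages to -1.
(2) The final state's coefficient on |101> equals -sqrt(2)*I/2.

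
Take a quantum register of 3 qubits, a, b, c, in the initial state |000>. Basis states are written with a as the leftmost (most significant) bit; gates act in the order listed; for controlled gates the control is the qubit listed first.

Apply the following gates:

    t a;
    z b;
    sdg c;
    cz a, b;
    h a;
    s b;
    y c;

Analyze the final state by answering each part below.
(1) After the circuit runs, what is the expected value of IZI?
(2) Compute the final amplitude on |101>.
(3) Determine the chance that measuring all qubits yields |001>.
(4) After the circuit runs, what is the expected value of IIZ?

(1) The observable IZI averages to 1.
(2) |101> carries amplitude sqrt(2)*I/2 in the final state.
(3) Outcome |001> occurs with probability 1/2.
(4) In the final state, IIZ has expectation -1.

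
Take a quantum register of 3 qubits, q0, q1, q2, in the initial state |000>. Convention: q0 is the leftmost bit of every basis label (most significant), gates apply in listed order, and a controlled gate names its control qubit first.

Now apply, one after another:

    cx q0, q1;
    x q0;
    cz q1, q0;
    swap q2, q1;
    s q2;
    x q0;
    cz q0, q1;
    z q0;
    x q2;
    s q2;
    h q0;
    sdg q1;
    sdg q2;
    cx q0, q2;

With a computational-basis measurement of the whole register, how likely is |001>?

Outcome |001> occurs with probability 1/2.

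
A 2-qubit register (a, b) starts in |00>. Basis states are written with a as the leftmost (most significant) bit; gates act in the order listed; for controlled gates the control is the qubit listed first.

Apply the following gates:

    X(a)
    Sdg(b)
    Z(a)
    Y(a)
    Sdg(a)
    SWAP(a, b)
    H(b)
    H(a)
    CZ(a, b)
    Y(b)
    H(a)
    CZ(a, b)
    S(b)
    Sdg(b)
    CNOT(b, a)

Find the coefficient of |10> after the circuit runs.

The final state's coefficient on |10> equals sqrt(2)/2.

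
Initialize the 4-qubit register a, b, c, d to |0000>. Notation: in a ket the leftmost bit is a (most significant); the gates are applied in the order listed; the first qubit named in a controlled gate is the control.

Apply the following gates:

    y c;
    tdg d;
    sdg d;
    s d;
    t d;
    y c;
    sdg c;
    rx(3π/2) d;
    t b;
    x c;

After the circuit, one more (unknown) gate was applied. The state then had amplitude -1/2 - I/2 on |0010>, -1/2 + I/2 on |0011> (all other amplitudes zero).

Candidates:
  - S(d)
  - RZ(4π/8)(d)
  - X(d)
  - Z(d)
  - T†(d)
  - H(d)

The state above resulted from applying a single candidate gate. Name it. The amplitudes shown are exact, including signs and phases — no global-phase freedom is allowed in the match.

The unique candidate consistent with the amplitudes is H(d). Key observation: gates 1-6 undo each other exactly, leaving only the rest of the circuit to track.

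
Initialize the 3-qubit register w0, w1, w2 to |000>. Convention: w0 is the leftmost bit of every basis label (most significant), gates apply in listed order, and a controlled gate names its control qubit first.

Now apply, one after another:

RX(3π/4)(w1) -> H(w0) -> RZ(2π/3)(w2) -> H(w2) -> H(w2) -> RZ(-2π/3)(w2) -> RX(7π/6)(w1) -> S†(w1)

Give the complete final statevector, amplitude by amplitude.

After the circuit, the state carries amplitude -sqrt(3*sqrt(2) + 6)/8 - sqrt(sqrt(2) + 2)/8 - sqrt(6 - 3*sqrt(2))/8 + sqrt(2 - sqrt(2))/8 on |000>, 0 on |001>, -sqrt(sqrt(2) + 2)/8 - sqrt(6 - 3*sqrt(2))/8 - sqrt(2 - sqrt(2))/8 + sqrt(3*sqrt(2) + 6)/8 on |010>, 0 on |011>, -sqrt(3*sqrt(2) + 6)/8 - sqrt(sqrt(2) + 2)/8 - sqrt(6 - 3*sqrt(2))/8 + sqrt(2 - sqrt(2))/8 on |100>, 0 on |101>, -sqrt(sqrt(2) + 2)/8 - sqrt(6 - 3*sqrt(2))/8 - sqrt(2 - sqrt(2))/8 + sqrt(3*sqrt(2) + 6)/8 on |110>, 0 on |111>. Key observation: gates 3-6 undo each other exactly, leaving only the rest of the circuit to track.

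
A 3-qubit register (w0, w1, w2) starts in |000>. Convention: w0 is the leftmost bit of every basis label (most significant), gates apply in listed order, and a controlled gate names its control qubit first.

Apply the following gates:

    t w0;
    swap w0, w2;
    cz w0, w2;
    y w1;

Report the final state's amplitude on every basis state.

After the circuit, the state carries amplitude I on |010>, and 0 on every other basis state.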